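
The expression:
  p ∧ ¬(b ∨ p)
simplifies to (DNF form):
False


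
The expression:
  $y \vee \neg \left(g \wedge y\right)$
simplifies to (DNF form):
$\text{True}$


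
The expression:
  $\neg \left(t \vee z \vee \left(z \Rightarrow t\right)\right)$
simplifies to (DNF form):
$\text{False}$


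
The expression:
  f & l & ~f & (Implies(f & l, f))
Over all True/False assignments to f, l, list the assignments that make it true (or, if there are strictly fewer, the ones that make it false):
is never true.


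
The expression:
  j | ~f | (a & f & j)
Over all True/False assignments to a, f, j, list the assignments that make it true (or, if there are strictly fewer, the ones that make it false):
is false only for:
  a=False, f=True, j=False;
  a=True, f=True, j=False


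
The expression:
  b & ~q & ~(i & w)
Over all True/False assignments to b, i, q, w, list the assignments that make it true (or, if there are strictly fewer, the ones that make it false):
is true only for:
  b=True, i=False, q=False, w=False;
  b=True, i=False, q=False, w=True;
  b=True, i=True, q=False, w=False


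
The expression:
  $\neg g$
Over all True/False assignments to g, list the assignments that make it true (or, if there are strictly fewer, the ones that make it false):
is true only for:
  g=False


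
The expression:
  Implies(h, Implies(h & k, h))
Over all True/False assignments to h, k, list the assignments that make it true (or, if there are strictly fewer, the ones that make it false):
is always true.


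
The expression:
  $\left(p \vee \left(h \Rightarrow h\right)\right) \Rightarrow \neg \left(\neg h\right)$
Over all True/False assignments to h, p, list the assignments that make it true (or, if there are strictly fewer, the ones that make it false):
is true only for:
  h=True, p=False;
  h=True, p=True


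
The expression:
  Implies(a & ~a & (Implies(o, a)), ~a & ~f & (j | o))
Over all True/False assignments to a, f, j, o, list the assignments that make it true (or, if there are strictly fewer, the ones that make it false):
is always true.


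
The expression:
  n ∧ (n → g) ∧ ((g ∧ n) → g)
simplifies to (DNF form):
g ∧ n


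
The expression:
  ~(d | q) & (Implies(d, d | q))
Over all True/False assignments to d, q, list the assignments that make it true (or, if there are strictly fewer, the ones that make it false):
is true only for:
  d=False, q=False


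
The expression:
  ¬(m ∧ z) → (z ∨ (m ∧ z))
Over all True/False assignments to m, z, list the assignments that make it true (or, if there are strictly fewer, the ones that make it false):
is true only for:
  m=False, z=True;
  m=True, z=True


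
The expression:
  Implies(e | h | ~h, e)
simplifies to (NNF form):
e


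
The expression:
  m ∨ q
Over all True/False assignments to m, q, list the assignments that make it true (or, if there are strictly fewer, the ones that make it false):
is false only for:
  m=False, q=False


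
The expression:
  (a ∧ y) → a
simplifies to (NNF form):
True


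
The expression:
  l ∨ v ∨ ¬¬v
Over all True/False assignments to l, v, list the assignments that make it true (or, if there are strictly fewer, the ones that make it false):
is false only for:
  l=False, v=False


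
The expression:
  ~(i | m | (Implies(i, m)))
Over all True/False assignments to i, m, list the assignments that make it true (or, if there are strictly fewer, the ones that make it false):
is never true.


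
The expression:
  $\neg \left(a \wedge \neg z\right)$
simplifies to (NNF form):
$z \vee \neg a$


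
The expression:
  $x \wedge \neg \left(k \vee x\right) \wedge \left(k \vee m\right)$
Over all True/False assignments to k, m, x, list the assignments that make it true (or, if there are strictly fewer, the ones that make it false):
is never true.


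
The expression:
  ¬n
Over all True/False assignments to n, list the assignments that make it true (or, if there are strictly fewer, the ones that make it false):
is true only for:
  n=False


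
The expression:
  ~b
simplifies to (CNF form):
~b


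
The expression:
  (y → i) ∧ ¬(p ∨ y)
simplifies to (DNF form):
¬p ∧ ¬y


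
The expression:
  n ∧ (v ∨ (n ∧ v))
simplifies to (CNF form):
n ∧ v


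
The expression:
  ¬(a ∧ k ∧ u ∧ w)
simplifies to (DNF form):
¬a ∨ ¬k ∨ ¬u ∨ ¬w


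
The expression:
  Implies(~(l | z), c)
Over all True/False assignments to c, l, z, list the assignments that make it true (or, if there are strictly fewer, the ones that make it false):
is false only for:
  c=False, l=False, z=False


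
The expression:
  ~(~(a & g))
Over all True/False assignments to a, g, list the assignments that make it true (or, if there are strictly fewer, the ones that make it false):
is true only for:
  a=True, g=True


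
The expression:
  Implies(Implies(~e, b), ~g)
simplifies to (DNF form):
~g | (~b & ~e)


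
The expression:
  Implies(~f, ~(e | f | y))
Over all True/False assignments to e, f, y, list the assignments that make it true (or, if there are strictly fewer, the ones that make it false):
is false only for:
  e=False, f=False, y=True;
  e=True, f=False, y=False;
  e=True, f=False, y=True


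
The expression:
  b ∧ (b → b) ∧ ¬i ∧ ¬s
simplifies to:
b ∧ ¬i ∧ ¬s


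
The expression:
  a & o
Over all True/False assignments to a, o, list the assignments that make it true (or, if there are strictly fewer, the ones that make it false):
is true only for:
  a=True, o=True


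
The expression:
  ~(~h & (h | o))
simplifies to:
h | ~o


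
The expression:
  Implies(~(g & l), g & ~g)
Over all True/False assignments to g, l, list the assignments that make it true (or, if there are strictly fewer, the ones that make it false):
is true only for:
  g=True, l=True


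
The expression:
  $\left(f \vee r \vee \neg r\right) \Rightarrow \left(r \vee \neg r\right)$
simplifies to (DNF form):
$\text{True}$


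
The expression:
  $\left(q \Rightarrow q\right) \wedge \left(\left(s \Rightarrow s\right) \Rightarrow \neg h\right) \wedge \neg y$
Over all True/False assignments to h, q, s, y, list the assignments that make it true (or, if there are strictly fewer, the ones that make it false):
is true only for:
  h=False, q=False, s=False, y=False;
  h=False, q=False, s=True, y=False;
  h=False, q=True, s=False, y=False;
  h=False, q=True, s=True, y=False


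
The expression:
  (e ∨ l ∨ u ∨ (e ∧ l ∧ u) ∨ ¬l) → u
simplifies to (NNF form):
u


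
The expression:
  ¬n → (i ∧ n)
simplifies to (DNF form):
n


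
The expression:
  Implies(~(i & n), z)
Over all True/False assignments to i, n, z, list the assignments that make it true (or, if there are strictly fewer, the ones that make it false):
is false only for:
  i=False, n=False, z=False;
  i=False, n=True, z=False;
  i=True, n=False, z=False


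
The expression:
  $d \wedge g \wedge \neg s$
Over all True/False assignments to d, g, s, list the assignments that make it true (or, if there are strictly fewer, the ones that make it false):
is true only for:
  d=True, g=True, s=False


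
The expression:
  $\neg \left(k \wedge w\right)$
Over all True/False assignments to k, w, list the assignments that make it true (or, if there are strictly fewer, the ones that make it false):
is false only for:
  k=True, w=True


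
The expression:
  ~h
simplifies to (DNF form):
~h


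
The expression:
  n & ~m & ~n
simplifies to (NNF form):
False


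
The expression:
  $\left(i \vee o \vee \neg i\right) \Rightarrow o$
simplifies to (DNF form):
$o$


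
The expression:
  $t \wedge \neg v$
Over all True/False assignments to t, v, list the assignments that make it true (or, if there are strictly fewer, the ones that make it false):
is true only for:
  t=True, v=False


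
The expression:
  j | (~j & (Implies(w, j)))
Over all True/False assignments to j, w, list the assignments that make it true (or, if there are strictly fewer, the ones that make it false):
is false only for:
  j=False, w=True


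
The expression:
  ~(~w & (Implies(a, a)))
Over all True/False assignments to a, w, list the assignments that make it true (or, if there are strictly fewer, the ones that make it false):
is true only for:
  a=False, w=True;
  a=True, w=True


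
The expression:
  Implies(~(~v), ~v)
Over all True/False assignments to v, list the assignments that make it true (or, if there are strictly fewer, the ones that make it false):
is true only for:
  v=False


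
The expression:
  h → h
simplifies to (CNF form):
True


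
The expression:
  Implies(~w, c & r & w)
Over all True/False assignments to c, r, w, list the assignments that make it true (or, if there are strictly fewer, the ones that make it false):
is true only for:
  c=False, r=False, w=True;
  c=False, r=True, w=True;
  c=True, r=False, w=True;
  c=True, r=True, w=True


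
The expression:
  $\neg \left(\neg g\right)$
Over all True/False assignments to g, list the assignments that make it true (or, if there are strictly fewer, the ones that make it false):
is true only for:
  g=True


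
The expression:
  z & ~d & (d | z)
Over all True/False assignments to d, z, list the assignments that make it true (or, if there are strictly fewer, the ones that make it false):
is true only for:
  d=False, z=True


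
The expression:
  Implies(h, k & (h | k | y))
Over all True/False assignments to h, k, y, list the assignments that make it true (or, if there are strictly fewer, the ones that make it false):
is false only for:
  h=True, k=False, y=False;
  h=True, k=False, y=True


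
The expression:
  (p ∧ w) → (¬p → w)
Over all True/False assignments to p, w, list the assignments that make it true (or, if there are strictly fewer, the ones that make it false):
is always true.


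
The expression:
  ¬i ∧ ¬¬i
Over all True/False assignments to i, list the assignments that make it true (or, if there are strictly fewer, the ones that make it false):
is never true.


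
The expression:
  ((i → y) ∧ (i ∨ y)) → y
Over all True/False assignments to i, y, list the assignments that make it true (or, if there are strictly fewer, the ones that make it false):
is always true.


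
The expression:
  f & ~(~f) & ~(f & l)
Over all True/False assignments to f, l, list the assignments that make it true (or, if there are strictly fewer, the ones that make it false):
is true only for:
  f=True, l=False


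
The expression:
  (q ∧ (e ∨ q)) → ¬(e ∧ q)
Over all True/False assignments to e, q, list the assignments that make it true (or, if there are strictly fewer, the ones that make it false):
is false only for:
  e=True, q=True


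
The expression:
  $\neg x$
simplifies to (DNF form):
$\neg x$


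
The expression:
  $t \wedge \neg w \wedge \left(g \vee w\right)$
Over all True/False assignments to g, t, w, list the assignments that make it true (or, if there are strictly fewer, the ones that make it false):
is true only for:
  g=True, t=True, w=False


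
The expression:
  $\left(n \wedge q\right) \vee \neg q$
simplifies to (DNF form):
$n \vee \neg q$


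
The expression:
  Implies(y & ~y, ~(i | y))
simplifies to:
True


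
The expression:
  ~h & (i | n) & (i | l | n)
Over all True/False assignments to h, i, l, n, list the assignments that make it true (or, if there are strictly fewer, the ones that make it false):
is true only for:
  h=False, i=False, l=False, n=True;
  h=False, i=False, l=True, n=True;
  h=False, i=True, l=False, n=False;
  h=False, i=True, l=False, n=True;
  h=False, i=True, l=True, n=False;
  h=False, i=True, l=True, n=True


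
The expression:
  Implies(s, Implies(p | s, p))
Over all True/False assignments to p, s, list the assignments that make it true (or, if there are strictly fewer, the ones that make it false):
is false only for:
  p=False, s=True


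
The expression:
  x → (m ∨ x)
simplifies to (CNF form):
True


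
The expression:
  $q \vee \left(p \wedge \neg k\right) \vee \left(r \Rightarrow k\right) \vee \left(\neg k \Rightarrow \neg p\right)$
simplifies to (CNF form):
$\text{True}$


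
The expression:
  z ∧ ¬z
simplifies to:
False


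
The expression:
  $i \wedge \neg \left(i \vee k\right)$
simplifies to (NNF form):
$\text{False}$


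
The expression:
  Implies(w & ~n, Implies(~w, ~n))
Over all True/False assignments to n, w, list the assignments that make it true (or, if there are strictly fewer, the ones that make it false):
is always true.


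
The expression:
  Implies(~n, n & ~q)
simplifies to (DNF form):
n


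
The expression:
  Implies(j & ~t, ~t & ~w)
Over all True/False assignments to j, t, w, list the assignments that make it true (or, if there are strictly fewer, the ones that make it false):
is false only for:
  j=True, t=False, w=True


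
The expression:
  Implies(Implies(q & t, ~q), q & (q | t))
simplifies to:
q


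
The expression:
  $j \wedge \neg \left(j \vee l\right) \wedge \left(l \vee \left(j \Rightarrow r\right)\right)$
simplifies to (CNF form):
$\text{False}$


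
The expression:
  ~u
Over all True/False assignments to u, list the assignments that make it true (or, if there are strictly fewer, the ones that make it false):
is true only for:
  u=False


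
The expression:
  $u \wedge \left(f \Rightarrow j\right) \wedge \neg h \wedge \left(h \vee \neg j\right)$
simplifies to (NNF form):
$u \wedge \neg f \wedge \neg h \wedge \neg j$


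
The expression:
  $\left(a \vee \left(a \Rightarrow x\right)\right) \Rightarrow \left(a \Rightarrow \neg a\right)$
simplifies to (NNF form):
$\neg a$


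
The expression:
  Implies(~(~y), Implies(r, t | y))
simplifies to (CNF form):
True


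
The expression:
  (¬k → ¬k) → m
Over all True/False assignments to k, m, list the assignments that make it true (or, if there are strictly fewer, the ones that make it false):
is true only for:
  k=False, m=True;
  k=True, m=True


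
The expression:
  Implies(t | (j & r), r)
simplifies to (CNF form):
r | ~t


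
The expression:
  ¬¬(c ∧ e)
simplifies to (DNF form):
c ∧ e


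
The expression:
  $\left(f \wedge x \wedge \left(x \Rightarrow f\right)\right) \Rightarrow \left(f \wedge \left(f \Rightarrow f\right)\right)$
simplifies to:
$\text{True}$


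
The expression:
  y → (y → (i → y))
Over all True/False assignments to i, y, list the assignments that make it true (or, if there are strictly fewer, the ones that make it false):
is always true.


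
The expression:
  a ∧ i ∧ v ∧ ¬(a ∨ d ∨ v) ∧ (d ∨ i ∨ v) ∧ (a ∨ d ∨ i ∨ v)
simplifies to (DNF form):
False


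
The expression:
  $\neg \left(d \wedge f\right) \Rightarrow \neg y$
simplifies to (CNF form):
$\left(d \vee \neg y\right) \wedge \left(f \vee \neg y\right)$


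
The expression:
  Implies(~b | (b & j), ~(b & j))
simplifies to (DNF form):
~b | ~j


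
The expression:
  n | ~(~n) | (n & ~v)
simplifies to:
n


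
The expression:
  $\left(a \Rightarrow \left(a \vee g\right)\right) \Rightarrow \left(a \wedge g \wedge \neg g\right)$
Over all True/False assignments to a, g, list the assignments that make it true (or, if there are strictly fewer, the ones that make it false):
is never true.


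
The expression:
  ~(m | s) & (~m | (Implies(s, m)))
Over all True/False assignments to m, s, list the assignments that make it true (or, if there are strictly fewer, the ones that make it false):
is true only for:
  m=False, s=False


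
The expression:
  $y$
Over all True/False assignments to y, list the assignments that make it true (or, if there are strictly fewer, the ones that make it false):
is true only for:
  y=True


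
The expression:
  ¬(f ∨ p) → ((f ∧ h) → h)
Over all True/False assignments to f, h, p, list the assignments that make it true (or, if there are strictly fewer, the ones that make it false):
is always true.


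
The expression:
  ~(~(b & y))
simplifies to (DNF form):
b & y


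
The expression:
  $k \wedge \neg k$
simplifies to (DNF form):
$\text{False}$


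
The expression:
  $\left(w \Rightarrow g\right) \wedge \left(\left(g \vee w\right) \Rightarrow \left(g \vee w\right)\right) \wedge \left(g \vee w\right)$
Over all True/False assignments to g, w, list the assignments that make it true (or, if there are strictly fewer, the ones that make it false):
is true only for:
  g=True, w=False;
  g=True, w=True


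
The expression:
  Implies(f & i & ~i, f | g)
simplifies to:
True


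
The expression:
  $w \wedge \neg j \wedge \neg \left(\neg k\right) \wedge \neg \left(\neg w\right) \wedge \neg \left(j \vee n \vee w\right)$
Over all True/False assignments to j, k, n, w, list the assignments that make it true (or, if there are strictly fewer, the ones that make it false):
is never true.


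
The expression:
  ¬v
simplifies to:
¬v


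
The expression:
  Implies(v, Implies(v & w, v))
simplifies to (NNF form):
True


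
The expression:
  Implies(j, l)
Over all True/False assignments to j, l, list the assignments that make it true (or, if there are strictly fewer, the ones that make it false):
is false only for:
  j=True, l=False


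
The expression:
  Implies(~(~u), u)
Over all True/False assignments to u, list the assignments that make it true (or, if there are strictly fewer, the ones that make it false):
is always true.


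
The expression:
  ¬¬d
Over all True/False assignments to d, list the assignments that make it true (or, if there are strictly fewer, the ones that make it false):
is true only for:
  d=True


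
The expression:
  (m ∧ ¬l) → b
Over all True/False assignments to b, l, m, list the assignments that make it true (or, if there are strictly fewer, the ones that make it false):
is false only for:
  b=False, l=False, m=True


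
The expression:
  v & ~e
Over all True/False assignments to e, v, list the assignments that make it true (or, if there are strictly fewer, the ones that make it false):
is true only for:
  e=False, v=True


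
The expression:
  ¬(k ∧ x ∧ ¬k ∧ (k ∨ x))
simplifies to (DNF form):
True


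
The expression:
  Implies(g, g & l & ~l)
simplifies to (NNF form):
~g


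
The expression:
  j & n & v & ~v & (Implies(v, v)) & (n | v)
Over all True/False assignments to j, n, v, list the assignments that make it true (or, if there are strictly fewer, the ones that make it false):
is never true.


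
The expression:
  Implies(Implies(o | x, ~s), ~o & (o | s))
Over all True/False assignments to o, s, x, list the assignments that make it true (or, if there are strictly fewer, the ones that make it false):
is true only for:
  o=False, s=True, x=False;
  o=False, s=True, x=True;
  o=True, s=True, x=False;
  o=True, s=True, x=True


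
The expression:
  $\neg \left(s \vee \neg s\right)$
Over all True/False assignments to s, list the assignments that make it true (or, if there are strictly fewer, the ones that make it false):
is never true.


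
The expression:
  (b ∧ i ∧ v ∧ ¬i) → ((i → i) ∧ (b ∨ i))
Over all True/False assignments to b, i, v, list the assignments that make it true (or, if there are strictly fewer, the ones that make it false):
is always true.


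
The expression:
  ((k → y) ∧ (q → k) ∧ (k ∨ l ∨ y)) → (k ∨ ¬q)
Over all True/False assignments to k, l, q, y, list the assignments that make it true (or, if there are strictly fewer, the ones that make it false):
is always true.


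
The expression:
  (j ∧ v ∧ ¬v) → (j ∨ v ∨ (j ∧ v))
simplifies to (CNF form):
True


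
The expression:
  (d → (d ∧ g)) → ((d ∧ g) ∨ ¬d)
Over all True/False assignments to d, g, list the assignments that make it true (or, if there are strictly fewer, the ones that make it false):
is always true.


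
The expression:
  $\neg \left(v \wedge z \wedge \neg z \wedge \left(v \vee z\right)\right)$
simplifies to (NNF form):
$\text{True}$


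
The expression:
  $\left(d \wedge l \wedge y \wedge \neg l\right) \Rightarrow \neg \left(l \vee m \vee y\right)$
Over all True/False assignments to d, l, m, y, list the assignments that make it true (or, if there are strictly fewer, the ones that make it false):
is always true.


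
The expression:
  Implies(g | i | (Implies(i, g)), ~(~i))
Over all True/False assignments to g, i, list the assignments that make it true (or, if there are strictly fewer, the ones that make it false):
is true only for:
  g=False, i=True;
  g=True, i=True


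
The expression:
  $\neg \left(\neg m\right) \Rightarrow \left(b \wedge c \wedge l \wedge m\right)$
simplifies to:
$\left(b \wedge c \wedge l\right) \vee \neg m$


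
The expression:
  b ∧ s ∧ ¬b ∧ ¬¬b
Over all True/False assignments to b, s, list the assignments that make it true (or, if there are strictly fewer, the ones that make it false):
is never true.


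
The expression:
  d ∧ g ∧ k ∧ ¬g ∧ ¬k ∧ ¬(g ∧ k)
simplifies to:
False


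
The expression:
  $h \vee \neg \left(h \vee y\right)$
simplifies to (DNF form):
$h \vee \neg y$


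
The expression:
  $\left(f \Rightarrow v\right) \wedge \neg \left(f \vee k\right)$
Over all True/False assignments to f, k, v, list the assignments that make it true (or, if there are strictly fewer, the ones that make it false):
is true only for:
  f=False, k=False, v=False;
  f=False, k=False, v=True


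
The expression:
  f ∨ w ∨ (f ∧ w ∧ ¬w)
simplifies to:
f ∨ w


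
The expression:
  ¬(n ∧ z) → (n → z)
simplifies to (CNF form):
z ∨ ¬n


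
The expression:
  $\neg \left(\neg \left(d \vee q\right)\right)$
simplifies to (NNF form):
$d \vee q$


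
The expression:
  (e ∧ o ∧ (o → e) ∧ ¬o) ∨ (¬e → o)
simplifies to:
e ∨ o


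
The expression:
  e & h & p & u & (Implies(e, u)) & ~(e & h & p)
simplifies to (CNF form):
False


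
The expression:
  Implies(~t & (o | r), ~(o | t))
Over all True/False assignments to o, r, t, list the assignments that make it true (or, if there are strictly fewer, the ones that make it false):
is false only for:
  o=True, r=False, t=False;
  o=True, r=True, t=False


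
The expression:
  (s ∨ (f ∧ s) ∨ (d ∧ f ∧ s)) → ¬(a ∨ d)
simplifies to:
(¬a ∧ ¬d) ∨ ¬s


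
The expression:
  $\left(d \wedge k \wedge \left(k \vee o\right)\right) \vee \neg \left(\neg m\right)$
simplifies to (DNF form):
$m \vee \left(d \wedge k\right)$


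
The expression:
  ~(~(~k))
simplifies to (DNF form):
~k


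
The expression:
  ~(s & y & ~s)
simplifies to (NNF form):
True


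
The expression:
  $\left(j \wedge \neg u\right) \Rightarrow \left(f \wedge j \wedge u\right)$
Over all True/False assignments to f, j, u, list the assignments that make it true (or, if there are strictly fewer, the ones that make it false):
is false only for:
  f=False, j=True, u=False;
  f=True, j=True, u=False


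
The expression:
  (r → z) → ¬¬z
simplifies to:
r ∨ z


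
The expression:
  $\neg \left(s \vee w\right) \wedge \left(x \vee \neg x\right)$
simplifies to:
$\neg s \wedge \neg w$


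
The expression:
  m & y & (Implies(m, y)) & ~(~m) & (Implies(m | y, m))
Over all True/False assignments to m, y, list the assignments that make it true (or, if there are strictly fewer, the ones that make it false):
is true only for:
  m=True, y=True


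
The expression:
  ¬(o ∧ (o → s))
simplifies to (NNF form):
¬o ∨ ¬s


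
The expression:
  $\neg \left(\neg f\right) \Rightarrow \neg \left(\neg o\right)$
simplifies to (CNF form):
$o \vee \neg f$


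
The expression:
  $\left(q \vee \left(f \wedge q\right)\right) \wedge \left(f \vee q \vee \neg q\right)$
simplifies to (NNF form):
$q$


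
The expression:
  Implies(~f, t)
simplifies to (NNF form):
f | t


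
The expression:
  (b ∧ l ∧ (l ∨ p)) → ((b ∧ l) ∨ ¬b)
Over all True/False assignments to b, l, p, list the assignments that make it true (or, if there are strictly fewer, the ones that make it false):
is always true.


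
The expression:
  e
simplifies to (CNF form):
e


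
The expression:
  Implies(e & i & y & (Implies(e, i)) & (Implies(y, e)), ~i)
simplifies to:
~e | ~i | ~y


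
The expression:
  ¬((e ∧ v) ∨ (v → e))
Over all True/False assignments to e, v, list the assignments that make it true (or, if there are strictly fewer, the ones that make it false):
is true only for:
  e=False, v=True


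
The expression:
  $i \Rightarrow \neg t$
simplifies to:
$\neg i \vee \neg t$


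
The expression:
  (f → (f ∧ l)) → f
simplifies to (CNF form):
f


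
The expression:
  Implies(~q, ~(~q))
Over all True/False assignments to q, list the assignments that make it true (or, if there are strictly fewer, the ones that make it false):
is true only for:
  q=True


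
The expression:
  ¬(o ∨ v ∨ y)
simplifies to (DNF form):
¬o ∧ ¬v ∧ ¬y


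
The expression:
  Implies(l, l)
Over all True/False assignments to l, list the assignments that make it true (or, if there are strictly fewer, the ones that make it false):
is always true.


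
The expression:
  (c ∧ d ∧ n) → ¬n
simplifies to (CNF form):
¬c ∨ ¬d ∨ ¬n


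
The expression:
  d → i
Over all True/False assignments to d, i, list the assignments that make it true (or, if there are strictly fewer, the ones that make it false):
is false only for:
  d=True, i=False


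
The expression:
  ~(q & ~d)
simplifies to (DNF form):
d | ~q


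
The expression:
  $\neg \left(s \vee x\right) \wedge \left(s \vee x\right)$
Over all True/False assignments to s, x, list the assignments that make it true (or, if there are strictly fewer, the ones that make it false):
is never true.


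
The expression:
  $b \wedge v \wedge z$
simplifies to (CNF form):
$b \wedge v \wedge z$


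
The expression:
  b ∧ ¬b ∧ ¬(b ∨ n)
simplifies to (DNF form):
False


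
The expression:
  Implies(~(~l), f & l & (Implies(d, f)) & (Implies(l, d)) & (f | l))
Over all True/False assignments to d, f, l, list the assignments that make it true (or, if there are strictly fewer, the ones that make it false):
is false only for:
  d=False, f=False, l=True;
  d=False, f=True, l=True;
  d=True, f=False, l=True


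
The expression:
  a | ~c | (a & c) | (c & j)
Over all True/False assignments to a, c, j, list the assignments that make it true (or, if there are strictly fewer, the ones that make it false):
is false only for:
  a=False, c=True, j=False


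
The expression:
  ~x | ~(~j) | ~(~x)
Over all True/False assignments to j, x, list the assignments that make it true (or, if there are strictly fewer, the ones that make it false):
is always true.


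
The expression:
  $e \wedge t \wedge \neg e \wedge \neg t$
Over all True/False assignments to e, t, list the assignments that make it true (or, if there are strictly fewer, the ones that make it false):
is never true.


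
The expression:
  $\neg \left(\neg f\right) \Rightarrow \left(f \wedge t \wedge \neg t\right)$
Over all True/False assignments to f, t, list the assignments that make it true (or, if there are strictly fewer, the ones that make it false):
is true only for:
  f=False, t=False;
  f=False, t=True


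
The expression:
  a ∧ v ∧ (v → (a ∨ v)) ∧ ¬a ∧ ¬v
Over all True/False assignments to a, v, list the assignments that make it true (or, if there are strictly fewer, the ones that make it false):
is never true.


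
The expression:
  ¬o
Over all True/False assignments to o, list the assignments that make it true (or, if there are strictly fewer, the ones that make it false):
is true only for:
  o=False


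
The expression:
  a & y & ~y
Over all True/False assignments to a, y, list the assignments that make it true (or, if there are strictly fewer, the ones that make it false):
is never true.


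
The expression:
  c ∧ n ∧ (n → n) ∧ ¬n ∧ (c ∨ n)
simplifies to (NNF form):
False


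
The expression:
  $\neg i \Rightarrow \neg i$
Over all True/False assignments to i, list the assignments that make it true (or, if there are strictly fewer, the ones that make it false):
is always true.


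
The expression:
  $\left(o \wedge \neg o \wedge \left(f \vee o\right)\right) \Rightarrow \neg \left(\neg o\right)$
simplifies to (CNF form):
$\text{True}$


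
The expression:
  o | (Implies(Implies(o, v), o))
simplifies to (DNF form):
o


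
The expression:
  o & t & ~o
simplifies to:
False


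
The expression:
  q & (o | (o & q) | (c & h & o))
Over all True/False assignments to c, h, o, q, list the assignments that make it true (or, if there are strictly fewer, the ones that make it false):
is true only for:
  c=False, h=False, o=True, q=True;
  c=False, h=True, o=True, q=True;
  c=True, h=False, o=True, q=True;
  c=True, h=True, o=True, q=True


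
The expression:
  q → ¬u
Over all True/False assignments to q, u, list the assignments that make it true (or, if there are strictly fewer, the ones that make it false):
is false only for:
  q=True, u=True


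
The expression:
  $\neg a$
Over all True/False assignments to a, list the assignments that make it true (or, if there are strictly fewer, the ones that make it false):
is true only for:
  a=False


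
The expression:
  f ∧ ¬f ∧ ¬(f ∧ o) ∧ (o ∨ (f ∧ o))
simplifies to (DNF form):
False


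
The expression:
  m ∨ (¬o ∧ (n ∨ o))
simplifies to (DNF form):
m ∨ (n ∧ ¬o)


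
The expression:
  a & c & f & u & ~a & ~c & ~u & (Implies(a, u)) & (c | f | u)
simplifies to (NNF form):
False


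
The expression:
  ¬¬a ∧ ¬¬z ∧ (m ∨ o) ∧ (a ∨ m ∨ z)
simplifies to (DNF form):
(a ∧ m ∧ z) ∨ (a ∧ o ∧ z)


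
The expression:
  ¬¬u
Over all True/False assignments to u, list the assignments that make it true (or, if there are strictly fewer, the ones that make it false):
is true only for:
  u=True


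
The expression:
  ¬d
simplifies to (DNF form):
¬d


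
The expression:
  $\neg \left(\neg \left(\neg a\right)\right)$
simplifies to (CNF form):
$\neg a$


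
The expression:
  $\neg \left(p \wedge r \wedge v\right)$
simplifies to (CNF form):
$\neg p \vee \neg r \vee \neg v$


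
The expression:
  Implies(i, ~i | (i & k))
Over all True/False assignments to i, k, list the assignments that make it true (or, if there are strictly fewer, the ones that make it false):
is false only for:
  i=True, k=False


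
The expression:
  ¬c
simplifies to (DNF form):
¬c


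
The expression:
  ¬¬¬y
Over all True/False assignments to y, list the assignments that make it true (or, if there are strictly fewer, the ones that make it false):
is true only for:
  y=False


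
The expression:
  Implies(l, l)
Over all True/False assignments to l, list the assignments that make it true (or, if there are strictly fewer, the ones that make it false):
is always true.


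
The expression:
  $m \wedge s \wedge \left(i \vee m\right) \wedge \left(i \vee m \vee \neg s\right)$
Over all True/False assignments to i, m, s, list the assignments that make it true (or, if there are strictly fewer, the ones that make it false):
is true only for:
  i=False, m=True, s=True;
  i=True, m=True, s=True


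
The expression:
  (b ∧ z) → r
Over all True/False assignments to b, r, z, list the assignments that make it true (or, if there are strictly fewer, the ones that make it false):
is false only for:
  b=True, r=False, z=True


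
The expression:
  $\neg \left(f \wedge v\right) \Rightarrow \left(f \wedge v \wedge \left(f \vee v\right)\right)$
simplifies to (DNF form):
$f \wedge v$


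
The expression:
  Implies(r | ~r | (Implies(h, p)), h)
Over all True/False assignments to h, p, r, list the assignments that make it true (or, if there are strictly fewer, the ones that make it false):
is true only for:
  h=True, p=False, r=False;
  h=True, p=False, r=True;
  h=True, p=True, r=False;
  h=True, p=True, r=True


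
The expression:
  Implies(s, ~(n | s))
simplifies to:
~s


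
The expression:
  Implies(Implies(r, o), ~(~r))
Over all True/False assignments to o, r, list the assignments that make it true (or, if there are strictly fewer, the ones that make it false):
is true only for:
  o=False, r=True;
  o=True, r=True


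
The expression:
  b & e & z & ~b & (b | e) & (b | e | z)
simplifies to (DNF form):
False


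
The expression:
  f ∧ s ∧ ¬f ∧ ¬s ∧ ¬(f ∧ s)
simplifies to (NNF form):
False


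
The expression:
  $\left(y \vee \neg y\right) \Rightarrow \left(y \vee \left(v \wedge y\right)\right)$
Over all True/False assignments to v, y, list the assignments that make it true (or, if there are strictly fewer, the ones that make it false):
is true only for:
  v=False, y=True;
  v=True, y=True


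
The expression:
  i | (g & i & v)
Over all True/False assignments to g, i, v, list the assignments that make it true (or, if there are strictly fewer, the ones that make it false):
is true only for:
  g=False, i=True, v=False;
  g=False, i=True, v=True;
  g=True, i=True, v=False;
  g=True, i=True, v=True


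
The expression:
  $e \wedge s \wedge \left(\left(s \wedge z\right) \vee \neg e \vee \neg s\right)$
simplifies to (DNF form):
$e \wedge s \wedge z$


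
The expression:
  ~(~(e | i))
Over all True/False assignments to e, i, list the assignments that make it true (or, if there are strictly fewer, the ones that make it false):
is false only for:
  e=False, i=False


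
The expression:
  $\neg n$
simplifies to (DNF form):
$\neg n$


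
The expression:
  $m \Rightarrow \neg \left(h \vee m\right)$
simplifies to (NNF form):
$\neg m$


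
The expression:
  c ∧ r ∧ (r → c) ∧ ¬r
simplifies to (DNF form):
False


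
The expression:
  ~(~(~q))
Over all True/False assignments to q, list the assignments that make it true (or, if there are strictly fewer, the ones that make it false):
is true only for:
  q=False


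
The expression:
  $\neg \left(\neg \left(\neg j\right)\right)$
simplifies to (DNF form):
$\neg j$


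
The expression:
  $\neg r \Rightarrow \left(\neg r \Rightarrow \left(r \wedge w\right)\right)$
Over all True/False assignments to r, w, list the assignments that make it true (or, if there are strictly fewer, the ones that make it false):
is true only for:
  r=True, w=False;
  r=True, w=True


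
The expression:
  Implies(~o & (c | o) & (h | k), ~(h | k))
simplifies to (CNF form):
(o | ~c | ~h) & (o | ~c | ~k)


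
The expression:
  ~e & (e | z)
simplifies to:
z & ~e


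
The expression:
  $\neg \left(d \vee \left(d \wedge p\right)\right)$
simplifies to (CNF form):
$\neg d$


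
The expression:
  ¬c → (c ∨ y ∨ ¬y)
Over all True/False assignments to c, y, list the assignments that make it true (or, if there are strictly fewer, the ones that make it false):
is always true.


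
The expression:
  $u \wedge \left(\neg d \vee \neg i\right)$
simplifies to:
$u \wedge \left(\neg d \vee \neg i\right)$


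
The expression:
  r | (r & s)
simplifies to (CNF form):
r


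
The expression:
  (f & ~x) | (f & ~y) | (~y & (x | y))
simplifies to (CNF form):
(f | x) & (~x | ~y)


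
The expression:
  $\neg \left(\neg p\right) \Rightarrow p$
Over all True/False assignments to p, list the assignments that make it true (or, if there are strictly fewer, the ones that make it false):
is always true.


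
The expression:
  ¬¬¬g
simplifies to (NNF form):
¬g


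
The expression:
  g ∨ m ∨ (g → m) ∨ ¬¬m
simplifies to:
True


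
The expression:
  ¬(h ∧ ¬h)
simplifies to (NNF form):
True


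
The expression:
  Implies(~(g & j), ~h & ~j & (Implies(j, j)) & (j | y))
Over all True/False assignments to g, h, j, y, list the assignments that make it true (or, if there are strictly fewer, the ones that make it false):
is true only for:
  g=False, h=False, j=False, y=True;
  g=True, h=False, j=False, y=True;
  g=True, h=False, j=True, y=False;
  g=True, h=False, j=True, y=True;
  g=True, h=True, j=True, y=False;
  g=True, h=True, j=True, y=True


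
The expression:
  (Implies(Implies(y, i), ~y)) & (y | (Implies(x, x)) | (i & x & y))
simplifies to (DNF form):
~i | ~y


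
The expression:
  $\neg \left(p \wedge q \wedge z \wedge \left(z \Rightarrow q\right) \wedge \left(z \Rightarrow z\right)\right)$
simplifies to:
$\neg p \vee \neg q \vee \neg z$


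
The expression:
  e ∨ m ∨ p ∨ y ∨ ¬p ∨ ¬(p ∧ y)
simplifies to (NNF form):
True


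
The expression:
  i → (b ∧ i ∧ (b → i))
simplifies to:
b ∨ ¬i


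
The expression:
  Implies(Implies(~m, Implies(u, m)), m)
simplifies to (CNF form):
m | u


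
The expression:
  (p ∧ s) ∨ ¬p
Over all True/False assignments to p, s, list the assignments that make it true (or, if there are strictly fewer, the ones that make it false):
is false only for:
  p=True, s=False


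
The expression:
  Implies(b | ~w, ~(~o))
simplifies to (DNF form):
o | (w & ~b)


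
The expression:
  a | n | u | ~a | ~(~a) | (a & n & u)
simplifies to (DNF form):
True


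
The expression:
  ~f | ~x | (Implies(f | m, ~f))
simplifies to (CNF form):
~f | ~x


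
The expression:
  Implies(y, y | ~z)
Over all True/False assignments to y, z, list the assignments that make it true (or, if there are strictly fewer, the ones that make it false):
is always true.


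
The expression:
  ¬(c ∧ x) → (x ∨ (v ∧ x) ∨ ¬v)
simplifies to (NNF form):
x ∨ ¬v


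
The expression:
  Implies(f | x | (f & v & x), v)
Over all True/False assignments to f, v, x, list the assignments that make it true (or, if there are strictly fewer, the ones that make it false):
is false only for:
  f=False, v=False, x=True;
  f=True, v=False, x=False;
  f=True, v=False, x=True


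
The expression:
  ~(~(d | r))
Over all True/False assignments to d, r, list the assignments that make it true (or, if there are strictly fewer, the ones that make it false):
is false only for:
  d=False, r=False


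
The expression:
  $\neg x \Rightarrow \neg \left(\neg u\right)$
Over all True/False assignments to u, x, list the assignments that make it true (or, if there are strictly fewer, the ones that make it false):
is false only for:
  u=False, x=False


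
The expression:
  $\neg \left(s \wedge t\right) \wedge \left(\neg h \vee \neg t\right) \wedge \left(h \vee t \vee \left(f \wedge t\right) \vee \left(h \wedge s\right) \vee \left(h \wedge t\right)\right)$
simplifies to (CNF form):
$\left(h \vee t\right) \wedge \left(h \vee \neg s\right) \wedge \left(\neg h \vee \neg t\right)$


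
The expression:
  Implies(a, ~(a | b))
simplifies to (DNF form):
~a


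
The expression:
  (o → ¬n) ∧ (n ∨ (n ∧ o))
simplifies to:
n ∧ ¬o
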